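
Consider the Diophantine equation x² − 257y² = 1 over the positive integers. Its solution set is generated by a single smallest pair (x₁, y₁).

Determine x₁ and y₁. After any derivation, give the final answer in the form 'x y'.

513 32

[16; 32] for √257; ℓ=1 ⇒ convergent index 1
a_0=16:  p_0=16·1+0=16,  q_0=16·0+1=1
a_1=32:  p_1=32·16+1=513,  q_1=32·1+0=32
(x₁, y₁) = (513, 32);  513² − 257·32² = 1 ✓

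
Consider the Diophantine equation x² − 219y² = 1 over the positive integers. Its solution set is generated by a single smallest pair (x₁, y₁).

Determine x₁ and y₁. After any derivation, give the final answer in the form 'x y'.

74 5

[14; 1,3,1,28] for √219; ℓ=4 ⇒ convergent index 3
k=0  a_k=14  p_k/q_k = 14/1
…
k=2  a_k=3  p_k/q_k = 59/4
k=3  a_k=1  p_k/q_k = 74/5
(x₁, y₁) = (74, 5);  74² − 219·5² = 1 ✓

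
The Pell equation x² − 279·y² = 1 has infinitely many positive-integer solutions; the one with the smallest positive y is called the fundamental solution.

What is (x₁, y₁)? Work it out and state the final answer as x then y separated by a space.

√279 → a₀=16, period (1,2,2,1,2,2,1,32); ℓ=8 even so k=7
step 0: (16, 1)  from 16·(1,0) + (0,1)
…
step 6: (1069, 64)  from 2·(451,27) + (167,10)
step 7: (1520, 91)  from 1·(1069,64) + (451,27)
(x₁, y₁) = (1520, 91);  1520² − 279·91² = 1 ✓

1520 91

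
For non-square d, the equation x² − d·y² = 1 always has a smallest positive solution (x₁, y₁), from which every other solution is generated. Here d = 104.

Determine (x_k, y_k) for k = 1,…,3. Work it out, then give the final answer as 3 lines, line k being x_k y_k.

51 5
5201 510
530451 52015

d=104: √d = [10; 5,20] (ℓ=2, even), read p_1/q_1
step 0: (10, 1)  from 10·(1,0) + (0,1)
step 1: (51, 5)  from 5·(10,1) + (1,0)
→ (51, 5).  Check: 51²=2601, 104·5²=2600, difference 1.
k=2:  x_2 = 51·51+104·5·5 = 5201,  y_2 = 51·5+5·51 = 510
k=3:  x_3 = 51·5201+104·5·510 = 530451,  y_3 = 51·510+5·5201 = 52015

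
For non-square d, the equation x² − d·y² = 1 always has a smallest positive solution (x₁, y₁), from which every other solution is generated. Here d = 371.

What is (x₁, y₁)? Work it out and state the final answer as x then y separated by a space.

1695 88

d=371: √d = [19; 3,1,4,1,3,38] (ℓ=6, even), read p_5/q_5
a_0=19:  p_0=19·1+0=19,  q_0=19·0+1=1
a_1=3:  p_1=3·19+1=58,  q_1=3·1+0=3
a_2=1:  p_2=1·58+19=77,  q_2=1·3+1=4
a_3=4:  p_3=4·77+58=366,  q_3=4·4+3=19
a_4=1:  p_4=1·366+77=443,  q_4=1·19+4=23
a_5=3:  p_5=3·443+366=1695,  q_5=3·23+19=88
fundamental: x₁=1695, y₁=88  (since 2873025 − 371·7744 = 1)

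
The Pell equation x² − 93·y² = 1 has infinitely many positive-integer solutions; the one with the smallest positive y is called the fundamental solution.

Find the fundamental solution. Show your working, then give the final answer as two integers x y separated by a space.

12151 1260

[9; 1,1,1,4,6,4,1,1,1,18] for √93; ℓ=10 ⇒ convergent index 9
i=0: a=9 ⇒ p=9, q=1
…
i=3: a=1 ⇒ p=29, q=3
…
i=5: a=6 ⇒ p=839, q=87
i=6: a=4 ⇒ p=3491, q=362
…
i=8: a=1 ⇒ p=7821, q=811
i=9: a=1 ⇒ p=12151, q=1260
fundamental: x₁=12151, y₁=1260  (since 147646801 − 93·1587600 = 1)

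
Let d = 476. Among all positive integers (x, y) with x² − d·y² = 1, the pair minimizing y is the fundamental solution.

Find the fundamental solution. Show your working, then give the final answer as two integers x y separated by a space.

28799 1320

[21; 1,4,2,10,2,4,1,42] for √476; ℓ=8 ⇒ convergent index 7
k=0  a_k=21  p_k/q_k = 21/1
k=1  a_k=1  p_k/q_k = 22/1
k=2  a_k=4  p_k/q_k = 109/5
…
k=6  a_k=4  p_k/q_k = 23541/1079
k=7  a_k=1  p_k/q_k = 28799/1320
(x₁, y₁) = (28799, 1320);  28799² − 476·1320² = 1 ✓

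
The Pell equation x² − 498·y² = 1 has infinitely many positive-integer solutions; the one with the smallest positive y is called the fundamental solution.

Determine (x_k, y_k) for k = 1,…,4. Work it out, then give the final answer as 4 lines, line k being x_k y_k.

d=498: √d = [22; 3,6,22,6,3,44] (ℓ=6, even), read p_5/q_5
a_0=22:  p_0=22·1+0=22,  q_0=22·0+1=1
…
a_4=6:  p_4=6·9395+424=56794,  q_4=6·421+19=2545
a_5=3:  p_5=3·56794+9395=179777,  q_5=3·2545+421=8056
fundamental: x₁=179777, y₁=8056  (since 32319769729 − 498·64899136 = 1)
k=2:  x_2 = 179777·179777+498·8056·8056 = 64639539457,  y_2 = 179777·8056+8056·179777 = 2896567024
k=3:  x_3 = 179777·64639539457+498·8056·2896567024 = 23241404969742401,  y_3 = 179777·2896567024+8056·64639539457 = 1041472259739240
k=4:  x_4 = 179777·23241404969742401+498·8056·1041472259739240 = 8356540122426119709697,  y_4 = 179777·1041472259739240+8056·23241404969742401 = 374465516875386131936

179777 8056
64639539457 2896567024
23241404969742401 1041472259739240
8356540122426119709697 374465516875386131936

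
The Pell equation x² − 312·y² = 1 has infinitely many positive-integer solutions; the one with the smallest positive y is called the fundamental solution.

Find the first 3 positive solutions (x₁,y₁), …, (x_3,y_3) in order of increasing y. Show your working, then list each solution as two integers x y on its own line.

53 3
5617 318
595349 33705

√312 → a₀=17, period (1,1,1,34); ℓ=4 even so k=3
i=0: a=17 ⇒ p=17, q=1
i=1: a=1 ⇒ p=18, q=1
i=2: a=1 ⇒ p=35, q=2
i=3: a=1 ⇒ p=53, q=3
(x₁, y₁) = (53, 3);  53² − 312·3² = 1 ✓
(x_2, y_2) = (53·53 + 312·3·3, 53·3 + 3·53) = (5617, 318)
(x_3, y_3) = (53·5617 + 312·3·318, 53·318 + 3·5617) = (595349, 33705)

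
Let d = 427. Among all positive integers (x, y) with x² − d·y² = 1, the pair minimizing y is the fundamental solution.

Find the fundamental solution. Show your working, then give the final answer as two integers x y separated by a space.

d=427: √d = [20; 1,1,1,40] (ℓ=4, even), read p_3/q_3
i=0: a=20 ⇒ p=20, q=1
…
i=2: a=1 ⇒ p=41, q=2
i=3: a=1 ⇒ p=62, q=3
fundamental: x₁=62, y₁=3  (since 3844 − 427·9 = 1)

62 3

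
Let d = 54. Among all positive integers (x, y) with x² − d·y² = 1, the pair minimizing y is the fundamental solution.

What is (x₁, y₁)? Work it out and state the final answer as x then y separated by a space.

√54 = [7; 2,1,6,1,2,14, …], period ℓ=6 (even) → k=5
i=0: a=7 ⇒ p=7, q=1
i=1: a=2 ⇒ p=15, q=2
i=2: a=1 ⇒ p=22, q=3
…
i=4: a=1 ⇒ p=169, q=23
i=5: a=2 ⇒ p=485, q=66
fundamental: x₁=485, y₁=66  (since 235225 − 54·4356 = 1)

485 66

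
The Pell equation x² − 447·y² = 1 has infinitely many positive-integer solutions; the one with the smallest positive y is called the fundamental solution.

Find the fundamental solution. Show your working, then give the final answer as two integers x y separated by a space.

148 7

√447 → a₀=21, period (7,42); ℓ=2 even so k=1
k=0  a_k=21  p_k/q_k = 21/1
k=1  a_k=7  p_k/q_k = 148/7
fundamental: x₁=148, y₁=7  (since 21904 − 447·49 = 1)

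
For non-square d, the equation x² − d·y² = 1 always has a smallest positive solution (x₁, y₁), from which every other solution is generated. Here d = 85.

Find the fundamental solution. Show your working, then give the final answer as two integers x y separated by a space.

√85 → a₀=9, period (4,1,1,4,18); ℓ=5 odd so k=9
step 0: (9, 1)  from 9·(1,0) + (0,1)
step 1: (37, 4)  from 4·(9,1) + (1,0)
step 2: (46, 5)  from 1·(37,4) + (9,1)
step 3: (83, 9)  from 1·(46,5) + (37,4)
step 4: (378, 41)  from 4·(83,9) + (46,5)
…
step 6: (27926, 3029)  from 4·(6887,747) + (378,41)
step 7: (34813, 3776)  from 1·(27926,3029) + (6887,747)
step 8: (62739, 6805)  from 1·(34813,3776) + (27926,3029)
step 9: (285769, 30996)  from 4·(62739,6805) + (34813,3776)
(x₁, y₁) = (285769, 30996);  285769² − 85·30996² = 1 ✓

285769 30996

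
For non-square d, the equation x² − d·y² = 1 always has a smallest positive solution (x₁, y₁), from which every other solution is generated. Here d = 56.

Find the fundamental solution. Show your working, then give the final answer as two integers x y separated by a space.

√56 → a₀=7, period (2,14); ℓ=2 even so k=1
a_0=7:  p_0=7·1+0=7,  q_0=7·0+1=1
a_1=2:  p_1=2·7+1=15,  q_1=2·1+0=2
fundamental: x₁=15, y₁=2  (since 225 − 56·4 = 1)

15 2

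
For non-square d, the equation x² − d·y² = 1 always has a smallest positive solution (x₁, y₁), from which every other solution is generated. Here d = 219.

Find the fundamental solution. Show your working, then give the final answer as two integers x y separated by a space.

74 5

√219 = [14; 1,3,1,28, …], period ℓ=4 (even) → k=3
k=0  a_k=14  p_k/q_k = 14/1
…
k=2  a_k=3  p_k/q_k = 59/4
k=3  a_k=1  p_k/q_k = 74/5
(x₁, y₁) = (74, 5);  74² − 219·5² = 1 ✓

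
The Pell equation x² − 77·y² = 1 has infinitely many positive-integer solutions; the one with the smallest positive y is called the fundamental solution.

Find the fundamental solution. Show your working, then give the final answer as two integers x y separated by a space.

351 40

d=77: √d = [8; 1,3,2,3,1,16] (ℓ=6, even), read p_5/q_5
step 0: (8, 1)  from 8·(1,0) + (0,1)
…
step 2: (35, 4)  from 3·(9,1) + (8,1)
…
step 4: (272, 31)  from 3·(79,9) + (35,4)
step 5: (351, 40)  from 1·(272,31) + (79,9)
(x₁, y₁) = (351, 40);  351² − 77·40² = 1 ✓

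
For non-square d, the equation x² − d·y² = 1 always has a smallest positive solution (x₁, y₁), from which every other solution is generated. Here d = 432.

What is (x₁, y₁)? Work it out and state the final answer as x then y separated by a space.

√432 → a₀=20, period (1,3,1,1,1,3,1,40); ℓ=8 even so k=7
k=0  a_k=20  p_k/q_k = 20/1
…
k=2  a_k=3  p_k/q_k = 83/4
k=3  a_k=1  p_k/q_k = 104/5
…
k=5  a_k=1  p_k/q_k = 291/14
k=6  a_k=3  p_k/q_k = 1060/51
k=7  a_k=1  p_k/q_k = 1351/65
fundamental: x₁=1351, y₁=65  (since 1825201 − 432·4225 = 1)

1351 65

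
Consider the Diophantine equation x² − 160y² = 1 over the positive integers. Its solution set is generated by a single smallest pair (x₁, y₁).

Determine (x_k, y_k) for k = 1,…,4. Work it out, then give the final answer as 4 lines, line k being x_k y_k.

d=160: √d = [12; 1,1,1,5,1,1,1,24] (ℓ=8, even), read p_7/q_7
a_0=12:  p_0=12·1+0=12,  q_0=12·0+1=1
…
a_2=1:  p_2=1·13+12=25,  q_2=1·1+1=2
a_3=1:  p_3=1·25+13=38,  q_3=1·2+1=3
a_4=5:  p_4=5·38+25=215,  q_4=5·3+2=17
…
a_6=1:  p_6=1·253+215=468,  q_6=1·20+17=37
a_7=1:  p_7=1·468+253=721,  q_7=1·37+20=57
fundamental: x₁=721, y₁=57  (since 519841 − 160·3249 = 1)
n=2: (721,57)∘(721,57) = (721·721+160·57·57, 721·57+57·721) = (1039681,82194)
n=3: (1039681,82194)∘(721,57) = (721·1039681+160·57·82194, 721·82194+57·1039681) = (1499219281,118523691)
n=4: (1499219281,118523691)∘(721,57) = (721·1499219281+160·57·118523691, 721·118523691+57·1499219281) = (2161873163521,170911080228)

721 57
1039681 82194
1499219281 118523691
2161873163521 170911080228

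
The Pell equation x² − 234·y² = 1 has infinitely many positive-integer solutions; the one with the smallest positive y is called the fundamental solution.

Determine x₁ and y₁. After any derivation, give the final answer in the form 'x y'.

d=234: √d = [15; 3,2,1,2,1,2,3,30] (ℓ=8, even), read p_7/q_7
i=0: a=15 ⇒ p=15, q=1
…
i=6: a=2 ⇒ p=1545, q=101
i=7: a=3 ⇒ p=5201, q=340
(x₁, y₁) = (5201, 340);  5201² − 234·340² = 1 ✓

5201 340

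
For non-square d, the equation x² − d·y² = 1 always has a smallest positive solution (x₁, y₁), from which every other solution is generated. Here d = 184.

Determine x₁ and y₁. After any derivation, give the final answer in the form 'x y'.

√184 → a₀=13, period (1,1,3,2,1,2,1,2,3,1,1,26); ℓ=12 even so k=11
a_0=13:  p_0=13·1+0=13,  q_0=13·0+1=1
a_1=1:  p_1=1·13+1=14,  q_1=1·1+0=1
…
a_3=3:  p_3=3·27+14=95,  q_3=3·2+1=7
a_4=2:  p_4=2·95+27=217,  q_4=2·7+2=16
…
a_7=1:  p_7=1·841+312=1153,  q_7=1·62+23=85
a_8=2:  p_8=2·1153+841=3147,  q_8=2·85+62=232
a_9=3:  p_9=3·3147+1153=10594,  q_9=3·232+85=781
a_10=1:  p_10=1·10594+3147=13741,  q_10=1·781+232=1013
a_11=1:  p_11=1·13741+10594=24335,  q_11=1·1013+781=1794
fundamental: x₁=24335, y₁=1794  (since 592192225 − 184·3218436 = 1)

24335 1794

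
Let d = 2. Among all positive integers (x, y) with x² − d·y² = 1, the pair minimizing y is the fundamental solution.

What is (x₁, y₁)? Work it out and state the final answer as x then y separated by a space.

3 2

[1; 2] for √2; ℓ=1 ⇒ convergent index 1
i=0: a=1 ⇒ p=1, q=1
i=1: a=2 ⇒ p=3, q=2
fundamental: x₁=3, y₁=2  (since 9 − 2·4 = 1)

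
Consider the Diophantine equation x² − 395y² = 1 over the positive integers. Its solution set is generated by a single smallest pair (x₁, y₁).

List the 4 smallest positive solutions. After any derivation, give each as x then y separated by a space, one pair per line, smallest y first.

√395 = [19; 1,6,1,38, …], period ℓ=4 (even) → k=3
a_0=19:  p_0=19·1+0=19,  q_0=19·0+1=1
a_1=1:  p_1=1·19+1=20,  q_1=1·1+0=1
a_2=6:  p_2=6·20+19=139,  q_2=6·1+1=7
a_3=1:  p_3=1·139+20=159,  q_3=1·7+1=8
fundamental: x₁=159, y₁=8  (since 25281 − 395·64 = 1)
(x_2, y_2) = (159·159 + 395·8·8, 159·8 + 8·159) = (50561, 2544)
(x_3, y_3) = (159·50561 + 395·8·2544, 159·2544 + 8·50561) = (16078239, 808984)
(x_4, y_4) = (159·16078239 + 395·8·808984, 159·808984 + 8·16078239) = (5112829441, 257254368)

159 8
50561 2544
16078239 808984
5112829441 257254368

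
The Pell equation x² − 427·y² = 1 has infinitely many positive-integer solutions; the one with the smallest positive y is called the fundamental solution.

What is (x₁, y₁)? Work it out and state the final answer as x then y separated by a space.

d=427: √d = [20; 1,1,1,40] (ℓ=4, even), read p_3/q_3
i=0: a=20 ⇒ p=20, q=1
…
i=2: a=1 ⇒ p=41, q=2
i=3: a=1 ⇒ p=62, q=3
(x₁, y₁) = (62, 3);  62² − 427·3² = 1 ✓

62 3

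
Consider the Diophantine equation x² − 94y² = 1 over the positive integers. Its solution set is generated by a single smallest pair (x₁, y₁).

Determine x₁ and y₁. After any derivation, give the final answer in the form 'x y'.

2143295 221064

√94 → a₀=9, period (1,2,3,1,1,…,2,1,18); ℓ=16 even so k=15
i=0: a=9 ⇒ p=9, q=1
…
i=2: a=2 ⇒ p=29, q=3
i=3: a=3 ⇒ p=97, q=10
…
i=5: a=1 ⇒ p=223, q=23
i=6: a=5 ⇒ p=1241, q=128
i=7: a=1 ⇒ p=1464, q=151
i=8: a=8 ⇒ p=12953, q=1336
i=9: a=1 ⇒ p=14417, q=1487
i=10: a=5 ⇒ p=85038, q=8771
i=11: a=1 ⇒ p=99455, q=10258
i=12: a=1 ⇒ p=184493, q=19029
…
i=14: a=2 ⇒ p=1490361, q=153719
i=15: a=1 ⇒ p=2143295, q=221064
fundamental: x₁=2143295, y₁=221064  (since 4593713457025 − 94·48869292096 = 1)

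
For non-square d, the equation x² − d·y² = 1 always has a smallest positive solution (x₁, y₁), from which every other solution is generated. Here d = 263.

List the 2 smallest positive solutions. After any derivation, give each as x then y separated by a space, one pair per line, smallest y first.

[16; 4,1,1,1,1,15,1,1,1,1,4,32] for √263; ℓ=12 ⇒ convergent index 11
a_0=16:  p_0=16·1+0=16,  q_0=16·0+1=1
…
a_3=1:  p_3=1·81+65=146,  q_3=1·5+4=9
…
a_6=15:  p_6=15·373+227=5822,  q_6=15·23+14=359
a_7=1:  p_7=1·5822+373=6195,  q_7=1·359+23=382
a_8=1:  p_8=1·6195+5822=12017,  q_8=1·382+359=741
a_9=1:  p_9=1·12017+6195=18212,  q_9=1·741+382=1123
a_10=1:  p_10=1·18212+12017=30229,  q_10=1·1123+741=1864
a_11=4:  p_11=4·30229+18212=139128,  q_11=4·1864+1123=8579
(x₁, y₁) = (139128, 8579);  139128² − 263·8579² = 1 ✓
(x_2, y_2) = (139128·139128 + 263·8579·8579, 139128·8579 + 8579·139128) = (38713200767, 2387158224)

139128 8579
38713200767 2387158224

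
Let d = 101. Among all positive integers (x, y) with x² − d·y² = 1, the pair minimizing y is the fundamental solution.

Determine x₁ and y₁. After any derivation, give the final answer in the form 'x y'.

d=101: √d = [10; 20] (ℓ=1, odd), read p_1/q_1
k=0  a_k=10  p_k/q_k = 10/1
k=1  a_k=20  p_k/q_k = 201/20
→ (201, 20).  Check: 201²=40401, 101·20²=40400, difference 1.

201 20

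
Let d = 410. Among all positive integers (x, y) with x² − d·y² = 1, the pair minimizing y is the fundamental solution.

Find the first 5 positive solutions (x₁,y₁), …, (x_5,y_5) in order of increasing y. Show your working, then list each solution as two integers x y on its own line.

81 4
13121 648
2125521 104972
344321281 17004816
55777922001 2754675220

√410 = [20; 4,40, …], period ℓ=2 (even) → k=1
k=0  a_k=20  p_k/q_k = 20/1
k=1  a_k=4  p_k/q_k = 81/4
→ (81, 4).  Check: 81²=6561, 410·4²=6560, difference 1.
(81+4√410)^2 = 13121 + 648√410
(81+4√410)^3 = 2125521 + 104972√410
(81+4√410)^4 = 344321281 + 17004816√410
(81+4√410)^5 = 55777922001 + 2754675220√410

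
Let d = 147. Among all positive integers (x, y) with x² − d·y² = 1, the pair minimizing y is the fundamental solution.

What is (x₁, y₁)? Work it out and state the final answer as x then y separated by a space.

√147 = [12; 8,24, …], period ℓ=2 (even) → k=1
i=0: a=12 ⇒ p=12, q=1
i=1: a=8 ⇒ p=97, q=8
→ (97, 8).  Check: 97²=9409, 147·8²=9408, difference 1.

97 8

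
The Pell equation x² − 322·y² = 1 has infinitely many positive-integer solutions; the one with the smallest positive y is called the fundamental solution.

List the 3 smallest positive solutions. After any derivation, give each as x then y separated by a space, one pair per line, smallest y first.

323 18
208657 11628
134792099 7511670

√322 → a₀=17, period (1,16,1,34); ℓ=4 even so k=3
a_0=17:  p_0=17·1+0=17,  q_0=17·0+1=1
…
a_2=16:  p_2=16·18+17=305,  q_2=16·1+1=17
a_3=1:  p_3=1·305+18=323,  q_3=1·17+1=18
fundamental: x₁=323, y₁=18  (since 104329 − 322·324 = 1)
(323+18√322)^2 = 208657 + 11628√322
(323+18√322)^3 = 134792099 + 7511670√322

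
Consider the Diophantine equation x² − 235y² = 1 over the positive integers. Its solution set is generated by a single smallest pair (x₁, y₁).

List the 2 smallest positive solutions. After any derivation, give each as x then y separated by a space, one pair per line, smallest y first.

46 3
4231 276

√235 = [15; 3,30, …], period ℓ=2 (even) → k=1
k=0  a_k=15  p_k/q_k = 15/1
k=1  a_k=3  p_k/q_k = 46/3
→ (46, 3).  Check: 46²=2116, 235·3²=2115, difference 1.
(46+3√235)^2 = 4231 + 276√235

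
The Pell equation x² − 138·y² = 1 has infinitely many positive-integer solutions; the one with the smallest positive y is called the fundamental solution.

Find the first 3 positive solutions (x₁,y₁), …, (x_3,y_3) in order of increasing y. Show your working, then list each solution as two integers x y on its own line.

√138 = [11; 1,2,1,22, …], period ℓ=4 (even) → k=3
a_0=11:  p_0=11·1+0=11,  q_0=11·0+1=1
…
a_2=2:  p_2=2·12+11=35,  q_2=2·1+1=3
a_3=1:  p_3=1·35+12=47,  q_3=1·3+1=4
(x₁, y₁) = (47, 4);  47² − 138·4² = 1 ✓
(x_2, y_2) = (47·47 + 138·4·4, 47·4 + 4·47) = (4417, 376)
(x_3, y_3) = (47·4417 + 138·4·376, 47·376 + 4·4417) = (415151, 35340)

47 4
4417 376
415151 35340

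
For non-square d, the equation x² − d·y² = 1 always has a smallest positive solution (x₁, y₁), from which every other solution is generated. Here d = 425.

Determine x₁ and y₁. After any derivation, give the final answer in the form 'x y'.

143649 6968

[20; 1,1,1,1,1,1,40] for √425; ℓ=7 ⇒ convergent index 13
step 0: (20, 1)  from 20·(1,0) + (0,1)
step 1: (21, 1)  from 1·(20,1) + (1,0)
step 2: (41, 2)  from 1·(21,1) + (20,1)
step 3: (62, 3)  from 1·(41,2) + (21,1)
step 4: (103, 5)  from 1·(62,3) + (41,2)
step 5: (165, 8)  from 1·(103,5) + (62,3)
step 6: (268, 13)  from 1·(165,8) + (103,5)
step 7: (10885, 528)  from 40·(268,13) + (165,8)
…
step 9: (22038, 1069)  from 1·(11153,541) + (10885,528)
step 10: (33191, 1610)  from 1·(22038,1069) + (11153,541)
step 11: (55229, 2679)  from 1·(33191,1610) + (22038,1069)
step 12: (88420, 4289)  from 1·(55229,2679) + (33191,1610)
step 13: (143649, 6968)  from 1·(88420,4289) + (55229,2679)
fundamental: x₁=143649, y₁=6968  (since 20635035201 − 425·48553024 = 1)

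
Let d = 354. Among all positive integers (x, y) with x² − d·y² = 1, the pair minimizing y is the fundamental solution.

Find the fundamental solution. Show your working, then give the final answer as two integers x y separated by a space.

[18; 1,4,2,2,18,2,2,4,1,36] for √354; ℓ=10 ⇒ convergent index 9
i=0: a=18 ⇒ p=18, q=1
i=1: a=1 ⇒ p=19, q=1
i=2: a=4 ⇒ p=94, q=5
i=3: a=2 ⇒ p=207, q=11
…
i=5: a=18 ⇒ p=9351, q=497
i=6: a=2 ⇒ p=19210, q=1021
…
i=8: a=4 ⇒ p=210294, q=11177
i=9: a=1 ⇒ p=258065, q=13716
fundamental: x₁=258065, y₁=13716  (since 66597544225 − 354·188128656 = 1)

258065 13716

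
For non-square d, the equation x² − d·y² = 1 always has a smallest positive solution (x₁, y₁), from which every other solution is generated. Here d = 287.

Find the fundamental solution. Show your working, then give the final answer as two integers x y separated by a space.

√287 = [16; 1,15,1,32, …], period ℓ=4 (even) → k=3
a_0=16:  p_0=16·1+0=16,  q_0=16·0+1=1
a_1=1:  p_1=1·16+1=17,  q_1=1·1+0=1
a_2=15:  p_2=15·17+16=271,  q_2=15·1+1=16
a_3=1:  p_3=1·271+17=288,  q_3=1·16+1=17
(x₁, y₁) = (288, 17);  288² − 287·17² = 1 ✓

288 17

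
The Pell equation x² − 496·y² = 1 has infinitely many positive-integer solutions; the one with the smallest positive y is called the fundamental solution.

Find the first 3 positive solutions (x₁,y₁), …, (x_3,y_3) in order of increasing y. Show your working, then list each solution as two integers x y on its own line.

4620799 207480
42703566796801 1917446753040
394649197502177907199 17720272078000750440

d=496: √d = [22; 3,1,2,4,1,…,1,3,44] (ℓ=16, even), read p_15/q_15
a_0=22:  p_0=22·1+0=22,  q_0=22·0+1=1
a_1=3:  p_1=3·22+1=67,  q_1=3·1+0=3
a_2=1:  p_2=1·67+22=89,  q_2=1·3+1=4
a_3=2:  p_3=2·89+67=245,  q_3=2·4+3=11
a_4=4:  p_4=4·245+89=1069,  q_4=4·11+4=48
a_5=1:  p_5=1·1069+245=1314,  q_5=1·48+11=59
a_6=1:  p_6=1·1314+1069=2383,  q_6=1·59+48=107
…
a_8=2:  p_8=2·6080+2383=14543,  q_8=2·273+107=653
…
a_10=1:  p_10=1·35166+14543=49709,  q_10=1·1579+653=2232
a_11=1:  p_11=1·49709+35166=84875,  q_11=1·2232+1579=3811
a_12=4:  p_12=4·84875+49709=389209,  q_12=4·3811+2232=17476
a_13=2:  p_13=2·389209+84875=863293,  q_13=2·17476+3811=38763
a_14=1:  p_14=1·863293+389209=1252502,  q_14=1·38763+17476=56239
a_15=3:  p_15=3·1252502+863293=4620799,  q_15=3·56239+38763=207480
→ (4620799, 207480).  Check: 4620799²=21351783398401, 496·207480²=21351783398400, difference 1.
k=2:  x_2 = 4620799·4620799+496·207480·207480 = 42703566796801,  y_2 = 4620799·207480+207480·4620799 = 1917446753040
k=3:  x_3 = 4620799·42703566796801+496·207480·1917446753040 = 394649197502177907199,  y_3 = 4620799·1917446753040+207480·42703566796801 = 17720272078000750440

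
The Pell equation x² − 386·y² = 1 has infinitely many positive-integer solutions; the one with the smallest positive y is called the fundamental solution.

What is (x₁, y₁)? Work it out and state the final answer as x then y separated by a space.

√386 = [19; 1,1,1,4,1,18,1,4,1,1,1,38, …], period ℓ=12 (even) → k=11
a_0=19:  p_0=19·1+0=19,  q_0=19·0+1=1
a_1=1:  p_1=1·19+1=20,  q_1=1·1+0=1
a_2=1:  p_2=1·20+19=39,  q_2=1·1+1=2
…
a_5=1:  p_5=1·275+59=334,  q_5=1·14+3=17
a_6=18:  p_6=18·334+275=6287,  q_6=18·17+14=320
…
a_10=1:  p_10=1·39392+32771=72163,  q_10=1·2005+1668=3673
a_11=1:  p_11=1·72163+39392=111555,  q_11=1·3673+2005=5678
(x₁, y₁) = (111555, 5678);  111555² − 386·5678² = 1 ✓

111555 5678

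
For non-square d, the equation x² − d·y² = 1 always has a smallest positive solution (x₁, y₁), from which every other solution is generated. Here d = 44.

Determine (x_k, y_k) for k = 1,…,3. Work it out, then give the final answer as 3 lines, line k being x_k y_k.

199 30
79201 11940
31521799 4752090

√44 = [6; 1,1,1,2,1,1,1,12, …], period ℓ=8 (even) → k=7
a_0=6:  p_0=6·1+0=6,  q_0=6·0+1=1
…
a_2=1:  p_2=1·7+6=13,  q_2=1·1+1=2
a_3=1:  p_3=1·13+7=20,  q_3=1·2+1=3
…
a_6=1:  p_6=1·73+53=126,  q_6=1·11+8=19
a_7=1:  p_7=1·126+73=199,  q_7=1·19+11=30
fundamental: x₁=199, y₁=30  (since 39601 − 44·900 = 1)
n=2: (199,30)∘(199,30) = (199·199+44·30·30, 199·30+30·199) = (79201,11940)
n=3: (79201,11940)∘(199,30) = (199·79201+44·30·11940, 199·11940+30·79201) = (31521799,4752090)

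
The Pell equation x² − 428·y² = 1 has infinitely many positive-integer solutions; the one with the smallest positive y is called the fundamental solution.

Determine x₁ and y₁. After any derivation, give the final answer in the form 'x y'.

√428 = [20; 1,2,4,1,5,10,5,1,4,2,1,40, …], period ℓ=12 (even) → k=11
a_0=20:  p_0=20·1+0=20,  q_0=20·0+1=1
a_1=1:  p_1=1·20+1=21,  q_1=1·1+0=1
…
a_3=4:  p_3=4·62+21=269,  q_3=4·3+1=13
a_4=1:  p_4=1·269+62=331,  q_4=1·13+3=16
a_5=5:  p_5=5·331+269=1924,  q_5=5·16+13=93
a_6=10:  p_6=10·1924+331=19571,  q_6=10·93+16=946
a_7=5:  p_7=5·19571+1924=99779,  q_7=5·946+93=4823
a_8=1:  p_8=1·99779+19571=119350,  q_8=1·4823+946=5769
a_9=4:  p_9=4·119350+99779=577179,  q_9=4·5769+4823=27899
a_10=2:  p_10=2·577179+119350=1273708,  q_10=2·27899+5769=61567
a_11=1:  p_11=1·1273708+577179=1850887,  q_11=1·61567+27899=89466
fundamental: x₁=1850887, y₁=89466  (since 3425782686769 − 428·8004165156 = 1)

1850887 89466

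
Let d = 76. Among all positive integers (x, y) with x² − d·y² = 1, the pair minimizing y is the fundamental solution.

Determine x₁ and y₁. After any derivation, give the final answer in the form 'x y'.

57799 6630

d=76: √d = [8; 1,2,1,1,5,4,5,1,1,2,1,16] (ℓ=12, even), read p_11/q_11
step 0: (8, 1)  from 8·(1,0) + (0,1)
…
step 2: (26, 3)  from 2·(9,1) + (8,1)
…
step 5: (340, 39)  from 5·(61,7) + (35,4)
step 6: (1421, 163)  from 4·(340,39) + (61,7)
step 7: (7445, 854)  from 5·(1421,163) + (340,39)
step 8: (8866, 1017)  from 1·(7445,854) + (1421,163)
step 9: (16311, 1871)  from 1·(8866,1017) + (7445,854)
step 10: (41488, 4759)  from 2·(16311,1871) + (8866,1017)
step 11: (57799, 6630)  from 1·(41488,4759) + (16311,1871)
(x₁, y₁) = (57799, 6630);  57799² − 76·6630² = 1 ✓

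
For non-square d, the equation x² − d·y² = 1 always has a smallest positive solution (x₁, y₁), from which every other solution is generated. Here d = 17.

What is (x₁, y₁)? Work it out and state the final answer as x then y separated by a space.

[4; 8] for √17; ℓ=1 ⇒ convergent index 1
a_0=4:  p_0=4·1+0=4,  q_0=4·0+1=1
a_1=8:  p_1=8·4+1=33,  q_1=8·1+0=8
(x₁, y₁) = (33, 8);  33² − 17·8² = 1 ✓

33 8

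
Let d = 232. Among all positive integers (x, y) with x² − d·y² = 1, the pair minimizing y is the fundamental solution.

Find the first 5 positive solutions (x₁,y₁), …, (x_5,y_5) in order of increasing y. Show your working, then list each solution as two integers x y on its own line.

19603 1287
768555217 50458122
30131975818099 1978261129845
1181354243155834177 77559705806244948
46316174427035658925363 3040805823861378301443

√232 = [15; 4,3,7,3,4,30, …], period ℓ=6 (even) → k=5
i=0: a=15 ⇒ p=15, q=1
i=1: a=4 ⇒ p=61, q=4
i=2: a=3 ⇒ p=198, q=13
i=3: a=7 ⇒ p=1447, q=95
i=4: a=3 ⇒ p=4539, q=298
i=5: a=4 ⇒ p=19603, q=1287
→ (19603, 1287).  Check: 19603²=384277609, 232·1287²=384277608, difference 1.
(x_2, y_2) = (19603·19603 + 232·1287·1287, 19603·1287 + 1287·19603) = (768555217, 50458122)
(x_3, y_3) = (19603·768555217 + 232·1287·50458122, 19603·50458122 + 1287·768555217) = (30131975818099, 1978261129845)
(x_4, y_4) = (19603·30131975818099 + 232·1287·1978261129845, 19603·1978261129845 + 1287·30131975818099) = (1181354243155834177, 77559705806244948)
(x_5, y_5) = (19603·1181354243155834177 + 232·1287·77559705806244948, 19603·77559705806244948 + 1287·1181354243155834177) = (46316174427035658925363, 3040805823861378301443)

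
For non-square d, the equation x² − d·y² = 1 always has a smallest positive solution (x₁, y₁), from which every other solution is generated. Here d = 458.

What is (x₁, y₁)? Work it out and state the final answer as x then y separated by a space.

22899 1070

d=458: √d = [21; 2,2,42] (ℓ=3, odd), read p_5/q_5
step 0: (21, 1)  from 21·(1,0) + (0,1)
step 1: (43, 2)  from 2·(21,1) + (1,0)
step 2: (107, 5)  from 2·(43,2) + (21,1)
step 3: (4537, 212)  from 42·(107,5) + (43,2)
step 4: (9181, 429)  from 2·(4537,212) + (107,5)
step 5: (22899, 1070)  from 2·(9181,429) + (4537,212)
fundamental: x₁=22899, y₁=1070  (since 524364201 − 458·1144900 = 1)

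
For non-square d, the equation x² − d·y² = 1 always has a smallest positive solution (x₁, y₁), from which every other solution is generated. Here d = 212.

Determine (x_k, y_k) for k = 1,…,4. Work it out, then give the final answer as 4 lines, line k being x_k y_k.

√212 → a₀=14, period (1,1,3,1,1,…,1,1,28); ℓ=14 even so k=13
a_0=14:  p_0=14·1+0=14,  q_0=14·0+1=1
…
a_6=1:  p_6=1·233+131=364,  q_6=1·16+9=25
a_7=6:  p_7=6·364+233=2417,  q_7=6·25+16=166
a_8=1:  p_8=1·2417+364=2781,  q_8=1·166+25=191
a_9=1:  p_9=1·2781+2417=5198,  q_9=1·191+166=357
a_10=1:  p_10=1·5198+2781=7979,  q_10=1·357+191=548
…
a_12=1:  p_12=1·29135+7979=37114,  q_12=1·2001+548=2549
a_13=1:  p_13=1·37114+29135=66249,  q_13=1·2549+2001=4550
→ (66249, 4550).  Check: 66249²=4388930001, 212·4550²=4388930000, difference 1.
(x_2, y_2) = (66249·66249 + 212·4550·4550, 66249·4550 + 4550·66249) = (8777860001, 602865900)
(x_3, y_3) = (66249·8777860001 + 212·4550·602865900, 66249·602865900 + 4550·8777860001) = (1163048894346249, 79878526013650)
(x_4, y_4) = (66249·1163048894346249 + 212·4550·79878526013650, 66249·79878526013650 + 4550·1163048894346249) = (154101652394311440001, 10583744939153731800)

66249 4550
8777860001 602865900
1163048894346249 79878526013650
154101652394311440001 10583744939153731800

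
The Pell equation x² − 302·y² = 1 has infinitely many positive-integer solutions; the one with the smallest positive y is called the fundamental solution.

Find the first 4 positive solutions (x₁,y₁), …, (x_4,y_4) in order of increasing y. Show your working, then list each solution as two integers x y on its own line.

4276623 246092
36579008568257 2104885414632
312869258720405635599 18003602753159249380
2676047735673238042056036097 153989243234046232237072848

d=302: √d = [17; 2,1,1,1,4,…,1,2,34] (ℓ=16, even), read p_15/q_15
a_0=17:  p_0=17·1+0=17,  q_0=17·0+1=1
a_1=2:  p_1=2·17+1=35,  q_1=2·1+0=2
a_2=1:  p_2=1·35+17=52,  q_2=1·2+1=3
a_3=1:  p_3=1·52+35=87,  q_3=1·3+2=5
a_4=1:  p_4=1·87+52=139,  q_4=1·5+3=8
a_5=4:  p_5=4·139+87=643,  q_5=4·8+5=37
a_6=2:  p_6=2·643+139=1425,  q_6=2·37+8=82
a_7=1:  p_7=1·1425+643=2068,  q_7=1·82+37=119
a_8=16:  p_8=16·2068+1425=34513,  q_8=16·119+82=1986
a_9=1:  p_9=1·34513+2068=36581,  q_9=1·1986+119=2105
a_10=2:  p_10=2·36581+34513=107675,  q_10=2·2105+1986=6196
a_11=4:  p_11=4·107675+36581=467281,  q_11=4·6196+2105=26889
…
a_14=1:  p_14=1·1042237+574956=1617193,  q_14=1·59974+33085=93059
a_15=2:  p_15=2·1617193+1042237=4276623,  q_15=2·93059+59974=246092
→ (4276623, 246092).  Check: 4276623²=18289504284129, 302·246092²=18289504284128, difference 1.
k=2:  x_2 = 4276623·4276623+302·246092·246092 = 36579008568257,  y_2 = 4276623·246092+246092·4276623 = 2104885414632
k=3:  x_3 = 4276623·36579008568257+302·246092·2104885414632 = 312869258720405635599,  y_3 = 4276623·2104885414632+246092·36579008568257 = 18003602753159249380
k=4:  x_4 = 4276623·312869258720405635599+302·246092·18003602753159249380 = 2676047735673238042056036097,  y_4 = 4276623·18003602753159249380+246092·312869258720405635599 = 153989243234046232237072848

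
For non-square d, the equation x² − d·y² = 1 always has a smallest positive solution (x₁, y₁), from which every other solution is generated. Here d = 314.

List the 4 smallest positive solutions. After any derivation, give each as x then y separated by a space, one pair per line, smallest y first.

392499 22150
308110930001 17387705700
241866463828532499 13649314199066450
189864690372162243720001 10714684347621377411400

[17; 1,2,1,1,2,1,34] for √314; ℓ=7 ⇒ convergent index 13
i=0: a=17 ⇒ p=17, q=1
…
i=2: a=2 ⇒ p=53, q=3
…
i=4: a=1 ⇒ p=124, q=7
…
i=7: a=34 ⇒ p=15381, q=868
i=8: a=1 ⇒ p=15824, q=893
…
i=10: a=1 ⇒ p=62853, q=3547
i=11: a=1 ⇒ p=109882, q=6201
i=12: a=2 ⇒ p=282617, q=15949
i=13: a=1 ⇒ p=392499, q=22150
→ (392499, 22150).  Check: 392499²=154055465001, 314·22150²=154055465000, difference 1.
k=2:  x_2 = 392499·392499+314·22150·22150 = 308110930001,  y_2 = 392499·22150+22150·392499 = 17387705700
k=3:  x_3 = 392499·308110930001+314·22150·17387705700 = 241866463828532499,  y_3 = 392499·17387705700+22150·308110930001 = 13649314199066450
k=4:  x_4 = 392499·241866463828532499+314·22150·13649314199066450 = 189864690372162243720001,  y_4 = 392499·13649314199066450+22150·241866463828532499 = 10714684347621377411400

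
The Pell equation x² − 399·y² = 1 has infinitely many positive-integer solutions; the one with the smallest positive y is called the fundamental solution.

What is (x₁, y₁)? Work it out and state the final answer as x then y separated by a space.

[19; 1,38] for √399; ℓ=2 ⇒ convergent index 1
a_0=19:  p_0=19·1+0=19,  q_0=19·0+1=1
a_1=1:  p_1=1·19+1=20,  q_1=1·1+0=1
→ (20, 1).  Check: 20²=400, 399·1²=399, difference 1.

20 1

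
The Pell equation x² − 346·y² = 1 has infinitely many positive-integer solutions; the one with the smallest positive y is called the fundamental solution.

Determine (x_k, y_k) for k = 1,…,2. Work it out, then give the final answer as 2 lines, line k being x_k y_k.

17299 930
598510801 32176140

√346 = [18; 1,1,1,1,36, …], period ℓ=5 (odd) → k=9
step 0: (18, 1)  from 18·(1,0) + (0,1)
step 1: (19, 1)  from 1·(18,1) + (1,0)
step 2: (37, 2)  from 1·(19,1) + (18,1)
step 3: (56, 3)  from 1·(37,2) + (19,1)
step 4: (93, 5)  from 1·(56,3) + (37,2)
…
step 6: (3497, 188)  from 1·(3404,183) + (93,5)
step 7: (6901, 371)  from 1·(3497,188) + (3404,183)
step 8: (10398, 559)  from 1·(6901,371) + (3497,188)
step 9: (17299, 930)  from 1·(10398,559) + (6901,371)
→ (17299, 930).  Check: 17299²=299255401, 346·930²=299255400, difference 1.
n=2: (17299,930)∘(17299,930) = (17299·17299+346·930·930, 17299·930+930·17299) = (598510801,32176140)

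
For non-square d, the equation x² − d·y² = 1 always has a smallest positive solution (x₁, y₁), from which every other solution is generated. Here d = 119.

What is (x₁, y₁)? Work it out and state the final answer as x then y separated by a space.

120 11

√119 = [10; 1,9,1,20, …], period ℓ=4 (even) → k=3
k=0  a_k=10  p_k/q_k = 10/1
k=1  a_k=1  p_k/q_k = 11/1
k=2  a_k=9  p_k/q_k = 109/10
k=3  a_k=1  p_k/q_k = 120/11
→ (120, 11).  Check: 120²=14400, 119·11²=14399, difference 1.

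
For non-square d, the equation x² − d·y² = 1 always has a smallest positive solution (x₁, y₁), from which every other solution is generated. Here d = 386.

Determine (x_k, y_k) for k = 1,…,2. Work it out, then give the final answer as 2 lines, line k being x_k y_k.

111555 5678
24889036049 1266818580

d=386: √d = [19; 1,1,1,4,1,18,1,4,1,1,1,38] (ℓ=12, even), read p_11/q_11
k=0  a_k=19  p_k/q_k = 19/1
…
k=4  a_k=4  p_k/q_k = 275/14
…
k=6  a_k=18  p_k/q_k = 6287/320
k=7  a_k=1  p_k/q_k = 6621/337
k=8  a_k=4  p_k/q_k = 32771/1668
…
k=10  a_k=1  p_k/q_k = 72163/3673
k=11  a_k=1  p_k/q_k = 111555/5678
→ (111555, 5678).  Check: 111555²=12444518025, 386·5678²=12444518024, difference 1.
(x_2, y_2) = (111555·111555 + 386·5678·5678, 111555·5678 + 5678·111555) = (24889036049, 1266818580)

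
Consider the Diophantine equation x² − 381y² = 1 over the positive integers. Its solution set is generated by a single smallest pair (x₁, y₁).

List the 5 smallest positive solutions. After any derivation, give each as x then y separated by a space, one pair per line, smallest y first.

1015 52
2060449 105560
4182710455 214286748
8490900163201 435001992880
17236523148587575 883053831259652

d=381: √d = [19; 1,1,12,1,1,38] (ℓ=6, even), read p_5/q_5
i=0: a=19 ⇒ p=19, q=1
…
i=4: a=1 ⇒ p=527, q=27
i=5: a=1 ⇒ p=1015, q=52
(x₁, y₁) = (1015, 52);  1015² − 381·52² = 1 ✓
(1015+52√381)^2 = 2060449 + 105560√381
(1015+52√381)^3 = 4182710455 + 214286748√381
(1015+52√381)^4 = 8490900163201 + 435001992880√381
(1015+52√381)^5 = 17236523148587575 + 883053831259652√381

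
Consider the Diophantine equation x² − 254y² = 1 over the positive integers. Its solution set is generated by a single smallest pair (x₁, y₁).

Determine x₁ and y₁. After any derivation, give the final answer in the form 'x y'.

d=254: √d = [15; 1,14,1,30] (ℓ=4, even), read p_3/q_3
a_0=15:  p_0=15·1+0=15,  q_0=15·0+1=1
a_1=1:  p_1=1·15+1=16,  q_1=1·1+0=1
a_2=14:  p_2=14·16+15=239,  q_2=14·1+1=15
a_3=1:  p_3=1·239+16=255,  q_3=1·15+1=16
→ (255, 16).  Check: 255²=65025, 254·16²=65024, difference 1.

255 16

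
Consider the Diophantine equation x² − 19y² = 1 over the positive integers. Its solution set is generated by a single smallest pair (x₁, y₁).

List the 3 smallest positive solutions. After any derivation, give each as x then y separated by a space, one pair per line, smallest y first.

170 39
57799 13260
19651490 4508361

√19 = [4; 2,1,3,1,2,8, …], period ℓ=6 (even) → k=5
a_0=4:  p_0=4·1+0=4,  q_0=4·0+1=1
…
a_4=1:  p_4=1·48+13=61,  q_4=1·11+3=14
a_5=2:  p_5=2·61+48=170,  q_5=2·14+11=39
(x₁, y₁) = (170, 39);  170² − 19·39² = 1 ✓
(x_2, y_2) = (170·170 + 19·39·39, 170·39 + 39·170) = (57799, 13260)
(x_3, y_3) = (170·57799 + 19·39·13260, 170·13260 + 39·57799) = (19651490, 4508361)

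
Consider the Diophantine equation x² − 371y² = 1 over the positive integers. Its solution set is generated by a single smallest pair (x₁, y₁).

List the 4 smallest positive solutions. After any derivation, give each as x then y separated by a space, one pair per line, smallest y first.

√371 = [19; 3,1,4,1,3,38, …], period ℓ=6 (even) → k=5
a_0=19:  p_0=19·1+0=19,  q_0=19·0+1=1
a_1=3:  p_1=3·19+1=58,  q_1=3·1+0=3
a_2=1:  p_2=1·58+19=77,  q_2=1·3+1=4
a_3=4:  p_3=4·77+58=366,  q_3=4·4+3=19
a_4=1:  p_4=1·366+77=443,  q_4=1·19+4=23
a_5=3:  p_5=3·443+366=1695,  q_5=3·23+19=88
→ (1695, 88).  Check: 1695²=2873025, 371·88²=2873024, difference 1.
k=2:  x_2 = 1695·1695+371·88·88 = 5746049,  y_2 = 1695·88+88·1695 = 298320
k=3:  x_3 = 1695·5746049+371·88·298320 = 19479104415,  y_3 = 1695·298320+88·5746049 = 1011304712
k=4:  x_4 = 1695·19479104415+371·88·1011304712 = 66034158220801,  y_4 = 1695·1011304712+88·19479104415 = 3428322675360

1695 88
5746049 298320
19479104415 1011304712
66034158220801 3428322675360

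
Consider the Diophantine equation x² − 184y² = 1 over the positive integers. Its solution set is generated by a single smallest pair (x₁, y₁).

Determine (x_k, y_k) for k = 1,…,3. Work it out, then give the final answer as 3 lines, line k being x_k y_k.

24335 1794
1184384449 87313980
57643991108495 4249571404806

√184 = [13; 1,1,3,2,1,2,1,2,3,1,1,26, …], period ℓ=12 (even) → k=11
k=0  a_k=13  p_k/q_k = 13/1
k=1  a_k=1  p_k/q_k = 14/1
k=2  a_k=1  p_k/q_k = 27/2
k=3  a_k=3  p_k/q_k = 95/7
k=4  a_k=2  p_k/q_k = 217/16
…
k=6  a_k=2  p_k/q_k = 841/62
k=7  a_k=1  p_k/q_k = 1153/85
k=8  a_k=2  p_k/q_k = 3147/232
k=9  a_k=3  p_k/q_k = 10594/781
k=10  a_k=1  p_k/q_k = 13741/1013
k=11  a_k=1  p_k/q_k = 24335/1794
fundamental: x₁=24335, y₁=1794  (since 592192225 − 184·3218436 = 1)
n=2: (24335,1794)∘(24335,1794) = (24335·24335+184·1794·1794, 24335·1794+1794·24335) = (1184384449,87313980)
n=3: (1184384449,87313980)∘(24335,1794) = (24335·1184384449+184·1794·87313980, 24335·87313980+1794·1184384449) = (57643991108495,4249571404806)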